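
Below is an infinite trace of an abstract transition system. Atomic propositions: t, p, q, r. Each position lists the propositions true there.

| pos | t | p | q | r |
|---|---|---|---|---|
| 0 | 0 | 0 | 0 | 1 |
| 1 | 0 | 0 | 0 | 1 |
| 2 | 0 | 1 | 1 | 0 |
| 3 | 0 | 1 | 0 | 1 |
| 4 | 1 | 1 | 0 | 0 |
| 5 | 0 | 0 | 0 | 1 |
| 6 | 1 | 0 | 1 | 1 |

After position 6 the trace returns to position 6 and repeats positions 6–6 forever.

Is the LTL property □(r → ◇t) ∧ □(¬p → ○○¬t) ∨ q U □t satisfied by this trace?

Walking from position 0: at position 0, □t has not yet held and q fails, so q U □t is false.
At position 0: □(r → ◇t) ∧ □(¬p → ○○¬t) is false; q U □t is false; so □(r → ◇t) ∧ □(¬p → ○○¬t) ∨ q U □t is false.

Does not hold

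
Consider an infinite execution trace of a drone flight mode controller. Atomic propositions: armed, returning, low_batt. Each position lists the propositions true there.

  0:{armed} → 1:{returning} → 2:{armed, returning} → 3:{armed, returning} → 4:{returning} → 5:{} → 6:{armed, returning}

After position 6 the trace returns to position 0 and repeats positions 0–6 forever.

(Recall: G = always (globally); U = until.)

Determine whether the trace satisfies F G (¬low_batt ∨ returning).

G (¬low_batt ∨ returning) holds at position 0, which is reachable from 0, so F G (¬low_batt ∨ returning) holds.

Holds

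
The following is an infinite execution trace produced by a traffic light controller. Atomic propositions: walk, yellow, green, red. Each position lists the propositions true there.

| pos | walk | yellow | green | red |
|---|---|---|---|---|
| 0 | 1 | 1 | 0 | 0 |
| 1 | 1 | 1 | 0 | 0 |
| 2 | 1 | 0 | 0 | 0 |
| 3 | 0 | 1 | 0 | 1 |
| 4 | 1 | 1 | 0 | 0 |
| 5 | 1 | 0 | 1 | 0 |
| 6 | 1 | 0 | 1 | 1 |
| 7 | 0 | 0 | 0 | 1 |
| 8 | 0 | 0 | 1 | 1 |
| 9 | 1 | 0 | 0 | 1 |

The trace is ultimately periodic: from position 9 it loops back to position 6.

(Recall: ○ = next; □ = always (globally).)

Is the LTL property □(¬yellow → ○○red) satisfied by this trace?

Does not hold

¬yellow → ○○red must hold at every position from 0 onward. It fails at position 2, so □(¬yellow → ○○red) is false.
Positions where ¬yellow holds: 2, 5, 6, 7, 8, 9.
Check ○○red at each: 2→fails, 5→ok, 6→ok, 7→ok, 8→ok, 9→ok.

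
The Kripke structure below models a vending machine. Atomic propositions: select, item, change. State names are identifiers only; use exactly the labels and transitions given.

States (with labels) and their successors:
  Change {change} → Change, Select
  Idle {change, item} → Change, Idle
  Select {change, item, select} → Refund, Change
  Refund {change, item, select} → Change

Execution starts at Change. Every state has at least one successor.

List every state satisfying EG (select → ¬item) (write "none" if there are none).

States satisfying select → ¬item: {Change, Idle}.
States satisfying EG (select → ¬item): {Change, Idle}.

{Change, Idle}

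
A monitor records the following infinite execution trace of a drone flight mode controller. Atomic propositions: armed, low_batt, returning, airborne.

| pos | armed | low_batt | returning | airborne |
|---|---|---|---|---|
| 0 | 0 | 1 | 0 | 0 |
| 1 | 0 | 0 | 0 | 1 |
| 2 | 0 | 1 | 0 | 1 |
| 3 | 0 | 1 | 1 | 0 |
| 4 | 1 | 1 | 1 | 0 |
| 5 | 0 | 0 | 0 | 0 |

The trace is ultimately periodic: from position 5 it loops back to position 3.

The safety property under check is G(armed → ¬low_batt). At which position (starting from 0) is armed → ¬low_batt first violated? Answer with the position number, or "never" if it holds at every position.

4

Check armed → ¬low_batt at each position in order: 0 ✓, 1 ✓, 2 ✓, 3 ✓.
At position 4 the labels are {armed, low_batt, returning}, so armed → ¬low_batt is false there. This is the first violation.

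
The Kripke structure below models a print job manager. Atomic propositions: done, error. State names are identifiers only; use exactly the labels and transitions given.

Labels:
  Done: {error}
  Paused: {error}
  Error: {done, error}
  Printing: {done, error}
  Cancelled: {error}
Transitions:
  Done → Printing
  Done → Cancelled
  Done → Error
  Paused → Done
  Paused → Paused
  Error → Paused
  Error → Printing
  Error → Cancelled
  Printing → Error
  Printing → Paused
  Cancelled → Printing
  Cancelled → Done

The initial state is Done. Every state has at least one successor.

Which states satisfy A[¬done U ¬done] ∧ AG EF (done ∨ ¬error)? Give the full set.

{Done, Paused, Cancelled}

States satisfying ¬done: {Done, Paused, Cancelled}.
States satisfying A[¬done U ¬done]: {Done, Paused, Cancelled}.
States satisfying EF (done ∨ ¬error): {Done, Paused, Error, Printing, Cancelled}.
States satisfying AG EF (done ∨ ¬error): {Done, Paused, Error, Printing, Cancelled}.
States satisfying A[¬done U ¬done] ∧ AG EF (done ∨ ¬error): {Done, Paused, Cancelled}.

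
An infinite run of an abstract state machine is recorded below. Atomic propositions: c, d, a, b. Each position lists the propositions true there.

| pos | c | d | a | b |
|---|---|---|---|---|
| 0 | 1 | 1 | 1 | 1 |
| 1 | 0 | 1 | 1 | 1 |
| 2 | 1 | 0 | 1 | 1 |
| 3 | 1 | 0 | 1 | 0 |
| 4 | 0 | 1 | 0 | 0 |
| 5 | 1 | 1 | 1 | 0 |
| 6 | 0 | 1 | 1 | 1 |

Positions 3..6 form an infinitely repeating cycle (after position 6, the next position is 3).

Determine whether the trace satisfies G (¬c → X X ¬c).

Does not hold

¬c → X X ¬c must hold at every position from 0 onward. It fails at position 1, so G (¬c → X X ¬c) is false.
Positions where ¬c holds: 1, 4, 6.
Check X X ¬c at each: 1→fails, 4→ok, 6→ok.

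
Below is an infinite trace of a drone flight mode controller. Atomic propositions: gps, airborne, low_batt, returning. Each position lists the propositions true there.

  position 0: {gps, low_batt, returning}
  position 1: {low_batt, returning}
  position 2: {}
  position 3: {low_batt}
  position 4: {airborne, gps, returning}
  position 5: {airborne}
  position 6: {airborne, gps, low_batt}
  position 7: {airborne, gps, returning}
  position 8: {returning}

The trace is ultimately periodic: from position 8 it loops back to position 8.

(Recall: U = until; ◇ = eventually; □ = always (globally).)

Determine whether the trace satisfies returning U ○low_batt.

Satisfied

Walking from position 0: ○low_batt first holds at position 0, and returning holds at every earlier position along the way, so returning U ○low_batt holds.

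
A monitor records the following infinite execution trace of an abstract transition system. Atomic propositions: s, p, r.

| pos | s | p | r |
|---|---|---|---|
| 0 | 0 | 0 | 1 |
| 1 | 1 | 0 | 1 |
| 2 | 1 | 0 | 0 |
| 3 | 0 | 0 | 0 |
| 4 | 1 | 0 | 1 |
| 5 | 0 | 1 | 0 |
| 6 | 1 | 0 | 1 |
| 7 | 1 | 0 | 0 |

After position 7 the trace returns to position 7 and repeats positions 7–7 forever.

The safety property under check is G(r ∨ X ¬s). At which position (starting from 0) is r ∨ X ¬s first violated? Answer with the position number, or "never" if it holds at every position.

3

Check r ∨ X ¬s at each position in order: 0 ✓, 1 ✓, 2 ✓.
At position 3 the labels are {} and the next position 4 has {r, s}, so r ∨ X ¬s is false there. This is the first violation.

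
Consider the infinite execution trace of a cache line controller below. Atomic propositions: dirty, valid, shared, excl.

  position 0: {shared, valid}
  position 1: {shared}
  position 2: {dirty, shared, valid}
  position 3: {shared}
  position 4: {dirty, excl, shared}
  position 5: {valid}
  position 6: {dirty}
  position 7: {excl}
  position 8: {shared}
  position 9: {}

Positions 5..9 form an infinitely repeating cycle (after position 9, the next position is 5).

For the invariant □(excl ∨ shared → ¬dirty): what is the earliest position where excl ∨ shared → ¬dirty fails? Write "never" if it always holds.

Check excl ∨ shared → ¬dirty at each position in order: 0 ✓, 1 ✓.
At position 2 the labels are {dirty, shared, valid}, so excl ∨ shared → ¬dirty is false there. This is the first violation.

2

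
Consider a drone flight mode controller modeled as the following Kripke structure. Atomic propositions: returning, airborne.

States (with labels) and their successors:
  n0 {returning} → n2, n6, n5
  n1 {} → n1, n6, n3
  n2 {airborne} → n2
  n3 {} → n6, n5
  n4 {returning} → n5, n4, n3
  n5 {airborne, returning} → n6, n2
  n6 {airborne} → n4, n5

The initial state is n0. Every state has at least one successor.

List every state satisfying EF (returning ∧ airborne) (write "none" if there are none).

{n0, n1, n3, n4, n5, n6}

States satisfying returning ∧ airborne: {n5}.
States satisfying EF (returning ∧ airborne): {n0, n1, n3, n4, n5, n6}.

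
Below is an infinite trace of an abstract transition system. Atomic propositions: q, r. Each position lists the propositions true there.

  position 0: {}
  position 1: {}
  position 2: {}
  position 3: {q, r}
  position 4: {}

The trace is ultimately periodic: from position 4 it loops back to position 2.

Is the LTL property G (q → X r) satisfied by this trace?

q → X r must hold at every position from 0 onward. It fails at position 3, so G (q → X r) is false.
Positions where q holds: 3.
Check X r at each: 3→fails.

No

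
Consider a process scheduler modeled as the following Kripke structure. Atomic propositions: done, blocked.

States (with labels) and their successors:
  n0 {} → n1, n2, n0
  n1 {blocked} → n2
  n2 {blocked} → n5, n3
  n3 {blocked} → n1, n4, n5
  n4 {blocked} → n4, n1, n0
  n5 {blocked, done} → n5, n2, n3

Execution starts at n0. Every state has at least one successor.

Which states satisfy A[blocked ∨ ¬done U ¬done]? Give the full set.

States satisfying blocked ∨ ¬done: {n0, n1, n2, n3, n4, n5}.
States satisfying ¬done: {n0, n1, n2, n3, n4}.
States satisfying A[blocked ∨ ¬done U ¬done]: {n0, n1, n2, n3, n4}.

{n0, n1, n2, n3, n4}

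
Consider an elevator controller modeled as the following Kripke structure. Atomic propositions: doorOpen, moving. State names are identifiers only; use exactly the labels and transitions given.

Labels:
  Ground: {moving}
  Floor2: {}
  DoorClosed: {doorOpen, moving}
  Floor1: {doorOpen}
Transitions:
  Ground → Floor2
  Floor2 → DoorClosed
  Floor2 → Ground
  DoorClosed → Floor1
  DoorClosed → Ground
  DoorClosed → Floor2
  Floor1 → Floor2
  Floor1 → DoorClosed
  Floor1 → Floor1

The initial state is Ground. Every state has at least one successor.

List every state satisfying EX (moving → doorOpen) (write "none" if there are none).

States satisfying moving → doorOpen: {Floor2, DoorClosed, Floor1}.
States satisfying EX (moving → doorOpen): {Ground, Floor2, DoorClosed, Floor1}.

{Ground, Floor2, DoorClosed, Floor1}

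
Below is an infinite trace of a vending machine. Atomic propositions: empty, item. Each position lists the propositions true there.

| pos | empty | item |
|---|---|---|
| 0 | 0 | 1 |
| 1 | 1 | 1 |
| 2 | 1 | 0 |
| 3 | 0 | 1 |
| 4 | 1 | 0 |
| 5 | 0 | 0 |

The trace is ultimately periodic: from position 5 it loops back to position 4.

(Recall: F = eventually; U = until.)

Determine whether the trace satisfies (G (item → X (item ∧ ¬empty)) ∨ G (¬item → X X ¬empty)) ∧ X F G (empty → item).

No

The position after 0 is 1; F G (empty → item) is false there.
At position 0: G (item → X (item ∧ ¬empty)) ∨ G (¬item → X X ¬empty) is false; X F G (empty → item) is false; so (G (item → X (item ∧ ¬empty)) ∨ G (¬item → X X ¬empty)) ∧ X F G (empty → item) is false.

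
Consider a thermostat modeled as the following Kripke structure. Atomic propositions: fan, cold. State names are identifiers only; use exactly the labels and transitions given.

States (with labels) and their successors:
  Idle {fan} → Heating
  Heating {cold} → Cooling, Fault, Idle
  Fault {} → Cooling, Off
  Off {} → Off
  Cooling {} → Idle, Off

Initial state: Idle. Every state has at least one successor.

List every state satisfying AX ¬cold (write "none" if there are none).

{Heating, Fault, Off, Cooling}

States satisfying ¬cold: {Idle, Fault, Off, Cooling}.
States satisfying AX ¬cold: {Heating, Fault, Off, Cooling}.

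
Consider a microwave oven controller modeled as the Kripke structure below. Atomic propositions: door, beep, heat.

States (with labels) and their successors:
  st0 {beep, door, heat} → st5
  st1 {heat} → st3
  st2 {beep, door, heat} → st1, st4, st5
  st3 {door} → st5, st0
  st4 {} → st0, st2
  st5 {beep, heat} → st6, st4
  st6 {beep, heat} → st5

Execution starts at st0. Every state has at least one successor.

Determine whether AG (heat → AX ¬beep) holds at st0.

States satisfying heat → AX ¬beep: {st1, st3, st4}.
States satisfying AG (heat → AX ¬beep): ∅.
st0 is reachable from st0 and violates heat → AX ¬beep, so AG fails at st0.
st0 ∉ Sat(AG (heat → AX ¬beep)).

No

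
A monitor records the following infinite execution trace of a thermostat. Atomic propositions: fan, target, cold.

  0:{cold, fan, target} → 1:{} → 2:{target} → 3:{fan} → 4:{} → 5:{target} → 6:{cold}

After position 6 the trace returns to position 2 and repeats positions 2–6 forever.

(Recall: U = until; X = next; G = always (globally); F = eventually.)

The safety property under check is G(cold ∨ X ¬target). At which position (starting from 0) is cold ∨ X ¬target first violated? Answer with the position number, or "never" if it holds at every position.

1

Check cold ∨ X ¬target at each position in order: 0 ✓.
At position 1 the labels are {} and the next position 2 has {target}, so cold ∨ X ¬target is false there. This is the first violation.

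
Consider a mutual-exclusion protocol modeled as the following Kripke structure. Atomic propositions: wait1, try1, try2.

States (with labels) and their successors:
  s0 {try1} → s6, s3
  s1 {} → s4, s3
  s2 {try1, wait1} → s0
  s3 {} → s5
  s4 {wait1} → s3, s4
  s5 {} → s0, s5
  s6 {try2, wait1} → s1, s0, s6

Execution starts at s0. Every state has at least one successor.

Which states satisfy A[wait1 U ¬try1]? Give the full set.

{s1, s3, s4, s5, s6}

States satisfying wait1: {s2, s4, s6}.
States satisfying ¬try1: {s1, s3, s4, s5, s6}.
States satisfying A[wait1 U ¬try1]: {s1, s3, s4, s5, s6}.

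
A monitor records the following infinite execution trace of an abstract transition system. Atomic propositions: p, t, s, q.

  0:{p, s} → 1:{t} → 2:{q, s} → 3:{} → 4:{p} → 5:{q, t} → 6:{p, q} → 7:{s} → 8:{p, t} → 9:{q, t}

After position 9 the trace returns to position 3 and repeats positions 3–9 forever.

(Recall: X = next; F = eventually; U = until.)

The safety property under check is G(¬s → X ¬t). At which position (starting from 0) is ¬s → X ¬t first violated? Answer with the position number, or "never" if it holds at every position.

Check ¬s → X ¬t at each position in order: 0 ✓, 1 ✓, 2 ✓, 3 ✓.
At position 4 the labels are {p} and the next position 5 has {q, t}, so ¬s → X ¬t is false there. This is the first violation.

4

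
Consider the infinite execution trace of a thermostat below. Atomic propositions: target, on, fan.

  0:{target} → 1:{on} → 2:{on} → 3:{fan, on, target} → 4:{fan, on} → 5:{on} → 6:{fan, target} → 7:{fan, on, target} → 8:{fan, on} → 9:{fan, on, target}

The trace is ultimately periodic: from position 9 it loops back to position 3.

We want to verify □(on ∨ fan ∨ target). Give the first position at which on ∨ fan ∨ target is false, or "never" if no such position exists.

never

on ∨ fan ∨ target holds at every position 0..9, and those are all the positions the trace ever visits, so the invariant □(on ∨ fan ∨ target) is never violated.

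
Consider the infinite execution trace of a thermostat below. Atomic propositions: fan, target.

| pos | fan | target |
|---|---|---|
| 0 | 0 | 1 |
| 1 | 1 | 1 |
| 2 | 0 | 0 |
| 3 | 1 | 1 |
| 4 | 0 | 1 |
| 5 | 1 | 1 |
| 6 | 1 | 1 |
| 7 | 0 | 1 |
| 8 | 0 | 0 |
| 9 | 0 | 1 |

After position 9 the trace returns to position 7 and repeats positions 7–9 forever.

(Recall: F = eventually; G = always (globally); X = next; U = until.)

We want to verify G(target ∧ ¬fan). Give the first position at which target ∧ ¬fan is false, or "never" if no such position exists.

Check target ∧ ¬fan at each position in order: 0 ✓.
At position 1 the labels are {fan, target}, so target ∧ ¬fan is false there. This is the first violation.

1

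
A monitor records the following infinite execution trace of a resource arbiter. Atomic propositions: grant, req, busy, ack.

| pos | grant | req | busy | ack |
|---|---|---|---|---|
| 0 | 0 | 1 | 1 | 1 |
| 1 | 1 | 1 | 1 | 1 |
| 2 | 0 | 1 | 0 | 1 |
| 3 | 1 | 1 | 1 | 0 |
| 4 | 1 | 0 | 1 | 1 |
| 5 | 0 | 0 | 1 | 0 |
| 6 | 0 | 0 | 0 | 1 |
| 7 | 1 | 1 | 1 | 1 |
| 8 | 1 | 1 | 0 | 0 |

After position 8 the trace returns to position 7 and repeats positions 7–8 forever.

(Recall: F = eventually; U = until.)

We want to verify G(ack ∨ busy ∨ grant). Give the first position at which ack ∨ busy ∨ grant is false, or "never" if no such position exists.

ack ∨ busy ∨ grant holds at every position 0..8, and those are all the positions the trace ever visits, so the invariant G(ack ∨ busy ∨ grant) is never violated.

never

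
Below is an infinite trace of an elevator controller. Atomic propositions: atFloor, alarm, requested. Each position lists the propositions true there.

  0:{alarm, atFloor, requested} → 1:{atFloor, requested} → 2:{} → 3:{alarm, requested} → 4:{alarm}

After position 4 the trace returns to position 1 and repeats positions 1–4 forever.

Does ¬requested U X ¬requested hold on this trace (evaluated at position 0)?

No

Walking from position 0: at position 0, X ¬requested has not yet held and ¬requested fails, so ¬requested U X ¬requested is false.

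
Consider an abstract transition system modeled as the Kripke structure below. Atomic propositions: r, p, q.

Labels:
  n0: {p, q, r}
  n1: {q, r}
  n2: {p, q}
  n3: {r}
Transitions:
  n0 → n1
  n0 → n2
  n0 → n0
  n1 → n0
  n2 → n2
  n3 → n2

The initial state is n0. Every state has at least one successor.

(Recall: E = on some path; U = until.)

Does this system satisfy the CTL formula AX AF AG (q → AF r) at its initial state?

No

States satisfying AF AG (q → AF r): ∅.
States satisfying AX AF AG (q → AF r): ∅.
n0 ∉ Sat(AX AF AG (q → AF r)).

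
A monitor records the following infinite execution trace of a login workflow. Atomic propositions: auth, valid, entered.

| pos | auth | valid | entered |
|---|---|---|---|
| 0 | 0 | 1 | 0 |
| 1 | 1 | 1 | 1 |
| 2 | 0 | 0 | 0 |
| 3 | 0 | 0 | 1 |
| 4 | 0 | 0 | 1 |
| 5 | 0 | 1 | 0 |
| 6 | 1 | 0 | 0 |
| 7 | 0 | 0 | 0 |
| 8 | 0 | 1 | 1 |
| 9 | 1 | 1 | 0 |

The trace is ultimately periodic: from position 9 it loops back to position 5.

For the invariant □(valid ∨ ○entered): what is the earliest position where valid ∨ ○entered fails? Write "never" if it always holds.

Check valid ∨ ○entered at each position in order: 0 ✓, 1 ✓, 2 ✓, 3 ✓.
At position 4 the labels are {entered} and the next position 5 has {valid}, so valid ∨ ○entered is false there. This is the first violation.

4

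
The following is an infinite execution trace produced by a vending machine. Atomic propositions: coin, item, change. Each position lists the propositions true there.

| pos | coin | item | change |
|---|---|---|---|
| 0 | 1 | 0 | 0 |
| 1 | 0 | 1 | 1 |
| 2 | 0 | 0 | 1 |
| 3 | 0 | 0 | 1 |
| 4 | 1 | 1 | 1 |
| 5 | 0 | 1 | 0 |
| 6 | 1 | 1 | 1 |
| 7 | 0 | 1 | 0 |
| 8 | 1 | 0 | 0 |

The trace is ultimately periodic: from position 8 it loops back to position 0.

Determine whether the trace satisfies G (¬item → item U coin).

¬item → item U coin must hold at every position from 0 onward. It fails at position 2, so G (¬item → item U coin) is false.
Positions where ¬item holds: 0, 2, 3, 8.
Check item U coin at each: 0→ok, 2→fails, 3→fails, 8→ok.

Violated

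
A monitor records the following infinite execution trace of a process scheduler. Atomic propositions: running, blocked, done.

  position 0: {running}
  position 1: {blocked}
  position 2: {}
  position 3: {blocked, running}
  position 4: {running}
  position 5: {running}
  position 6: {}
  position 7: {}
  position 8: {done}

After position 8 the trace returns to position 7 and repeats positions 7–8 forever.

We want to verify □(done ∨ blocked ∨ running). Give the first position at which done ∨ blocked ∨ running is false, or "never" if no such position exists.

2

Check done ∨ blocked ∨ running at each position in order: 0 ✓, 1 ✓.
At position 2 the labels are {}, so done ∨ blocked ∨ running is false there. This is the first violation.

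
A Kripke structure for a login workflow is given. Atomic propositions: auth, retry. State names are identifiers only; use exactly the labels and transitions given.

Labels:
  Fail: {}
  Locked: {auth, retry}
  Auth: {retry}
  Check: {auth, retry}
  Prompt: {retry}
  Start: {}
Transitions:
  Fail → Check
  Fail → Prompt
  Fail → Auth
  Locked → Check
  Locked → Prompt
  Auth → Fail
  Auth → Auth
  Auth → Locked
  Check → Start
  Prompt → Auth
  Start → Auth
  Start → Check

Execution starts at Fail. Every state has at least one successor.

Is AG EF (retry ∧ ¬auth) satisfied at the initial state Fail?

Yes

States satisfying EF (retry ∧ ¬auth): {Fail, Locked, Auth, Check, Prompt, Start}.
States satisfying AG EF (retry ∧ ¬auth): {Fail, Locked, Auth, Check, Prompt, Start}.
Every state reachable from Fail satisfies EF (retry ∧ ¬auth).
Fail ∈ Sat(AG EF (retry ∧ ¬auth)).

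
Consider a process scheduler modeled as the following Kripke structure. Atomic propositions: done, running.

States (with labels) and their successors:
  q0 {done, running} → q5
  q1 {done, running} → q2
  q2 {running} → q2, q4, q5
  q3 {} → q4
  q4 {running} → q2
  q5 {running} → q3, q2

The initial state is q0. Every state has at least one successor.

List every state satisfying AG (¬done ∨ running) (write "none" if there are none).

{q0, q1, q2, q3, q4, q5}

States satisfying ¬done ∨ running: {q0, q1, q2, q3, q4, q5}.
States satisfying AG (¬done ∨ running): {q0, q1, q2, q3, q4, q5}.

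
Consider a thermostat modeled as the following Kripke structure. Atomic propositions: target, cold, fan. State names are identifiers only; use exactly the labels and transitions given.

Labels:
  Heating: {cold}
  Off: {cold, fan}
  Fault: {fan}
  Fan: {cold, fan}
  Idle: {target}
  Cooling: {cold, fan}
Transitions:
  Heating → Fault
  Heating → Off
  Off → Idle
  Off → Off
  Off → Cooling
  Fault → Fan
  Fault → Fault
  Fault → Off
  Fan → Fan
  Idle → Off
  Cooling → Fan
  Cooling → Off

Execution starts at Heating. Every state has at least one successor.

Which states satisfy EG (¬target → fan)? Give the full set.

States satisfying ¬target → fan: {Off, Fault, Fan, Idle, Cooling}.
States satisfying EG (¬target → fan): {Off, Fault, Fan, Idle, Cooling}.

{Off, Fault, Fan, Idle, Cooling}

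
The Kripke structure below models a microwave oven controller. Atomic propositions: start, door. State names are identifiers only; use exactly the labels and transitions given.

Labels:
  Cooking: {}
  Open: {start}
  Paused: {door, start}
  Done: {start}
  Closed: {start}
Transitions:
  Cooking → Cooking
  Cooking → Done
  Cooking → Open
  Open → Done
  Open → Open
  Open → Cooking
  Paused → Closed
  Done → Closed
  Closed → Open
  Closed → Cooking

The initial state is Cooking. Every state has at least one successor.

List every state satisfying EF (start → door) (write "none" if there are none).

{Cooking, Open, Paused, Done, Closed}

States satisfying start → door: {Cooking, Paused}.
States satisfying EF (start → door): {Cooking, Open, Paused, Done, Closed}.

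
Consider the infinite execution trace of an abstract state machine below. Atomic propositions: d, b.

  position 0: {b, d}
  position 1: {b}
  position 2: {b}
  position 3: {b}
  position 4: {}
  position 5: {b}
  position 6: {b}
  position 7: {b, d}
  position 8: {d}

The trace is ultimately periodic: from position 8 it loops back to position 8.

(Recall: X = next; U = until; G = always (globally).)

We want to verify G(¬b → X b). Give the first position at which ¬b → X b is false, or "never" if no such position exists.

8

Check ¬b → X b at each position in order: 0 ✓, 1 ✓, 2 ✓, 3 ✓, 4 ✓, 5 ✓, 6 ✓, 7 ✓.
At position 8 the labels are {d} and the next position 8 has {d}, so ¬b → X b is false there. This is the first violation.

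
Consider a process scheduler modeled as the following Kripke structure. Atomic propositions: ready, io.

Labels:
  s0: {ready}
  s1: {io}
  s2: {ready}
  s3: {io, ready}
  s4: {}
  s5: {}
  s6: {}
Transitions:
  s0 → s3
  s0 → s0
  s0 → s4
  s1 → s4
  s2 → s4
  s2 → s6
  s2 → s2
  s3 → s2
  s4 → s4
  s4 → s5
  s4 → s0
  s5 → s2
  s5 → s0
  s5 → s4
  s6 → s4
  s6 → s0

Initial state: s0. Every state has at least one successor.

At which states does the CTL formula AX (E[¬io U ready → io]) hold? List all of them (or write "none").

{s0, s1, s2, s3, s4, s5, s6}

States satisfying E[¬io U ready → io]: {s0, s1, s2, s3, s4, s5, s6}.
States satisfying AX (E[¬io U ready → io]): {s0, s1, s2, s3, s4, s5, s6}.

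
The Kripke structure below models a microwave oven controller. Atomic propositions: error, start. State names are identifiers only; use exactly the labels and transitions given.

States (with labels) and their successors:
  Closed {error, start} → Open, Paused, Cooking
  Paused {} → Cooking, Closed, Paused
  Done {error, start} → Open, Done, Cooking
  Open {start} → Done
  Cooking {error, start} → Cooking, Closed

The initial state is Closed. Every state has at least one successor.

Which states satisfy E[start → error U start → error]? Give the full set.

States satisfying start → error: {Closed, Paused, Done, Cooking}.
States satisfying E[start → error U start → error]: {Closed, Paused, Done, Cooking}.

{Closed, Paused, Done, Cooking}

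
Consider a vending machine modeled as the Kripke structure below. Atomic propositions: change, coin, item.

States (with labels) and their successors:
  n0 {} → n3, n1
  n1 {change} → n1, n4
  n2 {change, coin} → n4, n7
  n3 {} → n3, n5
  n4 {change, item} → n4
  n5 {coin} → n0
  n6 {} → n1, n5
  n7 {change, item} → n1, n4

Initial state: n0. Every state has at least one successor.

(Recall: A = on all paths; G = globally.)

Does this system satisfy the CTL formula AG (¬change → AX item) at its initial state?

States satisfying ¬change → AX item: {n1, n2, n4, n7}.
States satisfying AG (¬change → AX item): {n1, n2, n4, n7}.
n0 is reachable from n0 and violates ¬change → AX item, so AG fails at n0.
n0 ∉ Sat(AG (¬change → AX item)).

No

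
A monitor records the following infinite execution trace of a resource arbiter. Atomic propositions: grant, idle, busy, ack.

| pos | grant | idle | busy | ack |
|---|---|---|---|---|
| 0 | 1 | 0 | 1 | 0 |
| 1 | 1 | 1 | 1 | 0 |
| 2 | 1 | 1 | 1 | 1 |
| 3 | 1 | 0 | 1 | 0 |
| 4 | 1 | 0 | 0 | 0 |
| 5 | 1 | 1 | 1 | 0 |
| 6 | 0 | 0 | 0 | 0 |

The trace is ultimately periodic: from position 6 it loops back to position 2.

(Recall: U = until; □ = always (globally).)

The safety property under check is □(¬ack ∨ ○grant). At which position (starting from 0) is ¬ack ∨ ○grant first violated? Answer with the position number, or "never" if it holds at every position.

never

¬ack ∨ ○grant holds at every position 0..6, and those are all the positions the trace ever visits, so the invariant □(¬ack ∨ ○grant) is never violated.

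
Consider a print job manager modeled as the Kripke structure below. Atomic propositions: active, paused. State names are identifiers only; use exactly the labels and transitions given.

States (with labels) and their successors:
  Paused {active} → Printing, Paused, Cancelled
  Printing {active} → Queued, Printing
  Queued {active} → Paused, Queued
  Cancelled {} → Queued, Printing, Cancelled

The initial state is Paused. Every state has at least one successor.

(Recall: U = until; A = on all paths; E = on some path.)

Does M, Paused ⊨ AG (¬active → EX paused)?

No

States satisfying ¬active → EX paused: {Paused, Printing, Queued}.
States satisfying AG (¬active → EX paused): ∅.
Cancelled is reachable from Paused and violates ¬active → EX paused, so AG fails at Paused.
Paused ∉ Sat(AG (¬active → EX paused)).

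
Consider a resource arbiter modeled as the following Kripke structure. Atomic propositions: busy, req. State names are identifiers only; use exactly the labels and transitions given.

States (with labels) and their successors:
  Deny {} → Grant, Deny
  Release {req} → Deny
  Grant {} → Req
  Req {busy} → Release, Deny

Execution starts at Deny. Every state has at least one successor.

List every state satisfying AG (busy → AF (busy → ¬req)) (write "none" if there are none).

States satisfying busy → AF (busy → ¬req): {Deny, Release, Grant, Req}.
States satisfying AG (busy → AF (busy → ¬req)): {Deny, Release, Grant, Req}.

{Deny, Release, Grant, Req}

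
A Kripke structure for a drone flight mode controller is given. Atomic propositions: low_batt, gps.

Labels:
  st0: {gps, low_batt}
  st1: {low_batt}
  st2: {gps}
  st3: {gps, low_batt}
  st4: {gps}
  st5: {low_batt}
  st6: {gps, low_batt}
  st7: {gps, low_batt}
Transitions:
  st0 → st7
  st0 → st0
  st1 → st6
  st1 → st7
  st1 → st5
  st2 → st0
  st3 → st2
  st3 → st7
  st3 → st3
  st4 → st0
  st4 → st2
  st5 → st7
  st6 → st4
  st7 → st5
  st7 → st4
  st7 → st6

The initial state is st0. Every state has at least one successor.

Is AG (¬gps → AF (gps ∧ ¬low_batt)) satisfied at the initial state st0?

Does not hold

States satisfying ¬gps → AF (gps ∧ ¬low_batt): {st0, st2, st3, st4, st6, st7}.
States satisfying AG (¬gps → AF (gps ∧ ¬low_batt)): ∅.
st5 is reachable from st0 and violates ¬gps → AF (gps ∧ ¬low_batt), so AG fails at st0.
st0 ∉ Sat(AG (¬gps → AF (gps ∧ ¬low_batt))).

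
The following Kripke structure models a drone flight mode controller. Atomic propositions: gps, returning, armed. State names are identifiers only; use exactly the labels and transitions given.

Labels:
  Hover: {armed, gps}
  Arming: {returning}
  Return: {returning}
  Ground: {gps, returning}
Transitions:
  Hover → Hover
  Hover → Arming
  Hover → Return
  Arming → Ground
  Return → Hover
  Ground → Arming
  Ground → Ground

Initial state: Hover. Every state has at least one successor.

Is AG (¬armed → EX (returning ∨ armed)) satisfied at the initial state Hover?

Holds

States satisfying ¬armed → EX (returning ∨ armed): {Hover, Arming, Return, Ground}.
States satisfying AG (¬armed → EX (returning ∨ armed)): {Hover, Arming, Return, Ground}.
Every state reachable from Hover satisfies ¬armed → EX (returning ∨ armed).
Hover ∈ Sat(AG (¬armed → EX (returning ∨ armed))).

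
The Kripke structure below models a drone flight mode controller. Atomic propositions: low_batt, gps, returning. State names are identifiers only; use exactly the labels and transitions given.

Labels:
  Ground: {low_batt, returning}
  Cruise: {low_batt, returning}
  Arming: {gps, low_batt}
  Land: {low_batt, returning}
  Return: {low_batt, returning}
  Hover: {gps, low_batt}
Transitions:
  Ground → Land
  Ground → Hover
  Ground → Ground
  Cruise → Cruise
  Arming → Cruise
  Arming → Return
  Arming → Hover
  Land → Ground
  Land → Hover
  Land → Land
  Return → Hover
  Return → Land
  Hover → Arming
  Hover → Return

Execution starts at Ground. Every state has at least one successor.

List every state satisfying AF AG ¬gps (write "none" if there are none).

{Cruise}

States satisfying AG ¬gps: {Cruise}.
States satisfying AF AG ¬gps: {Cruise}.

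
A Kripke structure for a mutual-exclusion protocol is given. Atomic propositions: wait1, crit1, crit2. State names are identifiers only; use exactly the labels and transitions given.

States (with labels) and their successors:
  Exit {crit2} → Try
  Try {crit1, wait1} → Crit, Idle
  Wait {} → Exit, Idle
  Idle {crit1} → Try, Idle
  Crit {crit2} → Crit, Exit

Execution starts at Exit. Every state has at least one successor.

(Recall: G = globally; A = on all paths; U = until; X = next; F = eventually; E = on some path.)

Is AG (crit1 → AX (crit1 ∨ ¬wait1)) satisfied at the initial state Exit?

States satisfying crit1 → AX (crit1 ∨ ¬wait1): {Exit, Try, Wait, Idle, Crit}.
States satisfying AG (crit1 → AX (crit1 ∨ ¬wait1)): {Exit, Try, Wait, Idle, Crit}.
Every state reachable from Exit satisfies crit1 → AX (crit1 ∨ ¬wait1).
Exit ∈ Sat(AG (crit1 → AX (crit1 ∨ ¬wait1))).

Satisfied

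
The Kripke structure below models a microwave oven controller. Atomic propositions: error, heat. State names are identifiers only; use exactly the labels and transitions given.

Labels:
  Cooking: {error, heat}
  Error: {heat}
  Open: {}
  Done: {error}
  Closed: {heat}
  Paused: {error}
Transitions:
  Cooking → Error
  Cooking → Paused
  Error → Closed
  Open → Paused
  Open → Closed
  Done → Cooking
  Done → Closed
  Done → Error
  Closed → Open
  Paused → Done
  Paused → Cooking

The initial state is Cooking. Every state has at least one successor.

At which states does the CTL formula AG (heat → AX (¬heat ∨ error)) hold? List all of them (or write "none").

none

States satisfying heat → AX (¬heat ∨ error): {Open, Done, Closed, Paused}.
States satisfying AG (heat → AX (¬heat ∨ error)): ∅.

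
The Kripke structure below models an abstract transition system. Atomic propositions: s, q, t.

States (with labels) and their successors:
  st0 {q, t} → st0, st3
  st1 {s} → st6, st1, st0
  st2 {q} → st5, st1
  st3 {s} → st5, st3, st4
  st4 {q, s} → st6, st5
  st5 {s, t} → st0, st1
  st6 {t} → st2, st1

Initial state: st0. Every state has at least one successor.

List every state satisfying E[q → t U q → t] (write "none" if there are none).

{st0, st1, st3, st5, st6}

States satisfying q → t: {st0, st1, st3, st5, st6}.
States satisfying E[q → t U q → t]: {st0, st1, st3, st5, st6}.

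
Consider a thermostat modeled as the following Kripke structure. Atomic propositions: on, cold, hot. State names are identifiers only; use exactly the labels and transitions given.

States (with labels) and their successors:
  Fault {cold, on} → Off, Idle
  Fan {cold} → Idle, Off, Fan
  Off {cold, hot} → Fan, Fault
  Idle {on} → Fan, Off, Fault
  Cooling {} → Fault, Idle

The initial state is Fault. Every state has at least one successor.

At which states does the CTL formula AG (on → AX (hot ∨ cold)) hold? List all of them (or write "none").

States satisfying on → AX (hot ∨ cold): {Fan, Off, Idle, Cooling}.
States satisfying AG (on → AX (hot ∨ cold)): ∅.

none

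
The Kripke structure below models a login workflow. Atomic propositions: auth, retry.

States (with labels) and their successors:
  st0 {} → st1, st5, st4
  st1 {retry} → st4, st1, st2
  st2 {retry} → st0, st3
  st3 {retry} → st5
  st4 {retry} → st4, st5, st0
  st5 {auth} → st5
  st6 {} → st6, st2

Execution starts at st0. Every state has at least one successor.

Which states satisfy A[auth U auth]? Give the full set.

States satisfying auth: {st5}.
States satisfying A[auth U auth]: {st5}.

{st5}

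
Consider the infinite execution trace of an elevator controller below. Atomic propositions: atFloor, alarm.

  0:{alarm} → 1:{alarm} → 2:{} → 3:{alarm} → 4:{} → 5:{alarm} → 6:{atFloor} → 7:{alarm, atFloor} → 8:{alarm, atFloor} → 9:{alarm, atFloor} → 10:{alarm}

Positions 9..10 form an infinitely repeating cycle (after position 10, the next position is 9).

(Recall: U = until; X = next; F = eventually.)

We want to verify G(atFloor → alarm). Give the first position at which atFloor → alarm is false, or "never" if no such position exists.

Check atFloor → alarm at each position in order: 0 ✓, 1 ✓, 2 ✓, 3 ✓, 4 ✓, 5 ✓.
At position 6 the labels are {atFloor}, so atFloor → alarm is false there. This is the first violation.

6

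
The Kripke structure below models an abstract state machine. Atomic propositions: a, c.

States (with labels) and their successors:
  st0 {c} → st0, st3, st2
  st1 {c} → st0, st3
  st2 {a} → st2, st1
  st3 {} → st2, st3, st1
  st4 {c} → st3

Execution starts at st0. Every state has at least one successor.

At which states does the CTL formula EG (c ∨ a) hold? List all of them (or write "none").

{st0, st1, st2}

States satisfying c ∨ a: {st0, st1, st2, st4}.
States satisfying EG (c ∨ a): {st0, st1, st2}.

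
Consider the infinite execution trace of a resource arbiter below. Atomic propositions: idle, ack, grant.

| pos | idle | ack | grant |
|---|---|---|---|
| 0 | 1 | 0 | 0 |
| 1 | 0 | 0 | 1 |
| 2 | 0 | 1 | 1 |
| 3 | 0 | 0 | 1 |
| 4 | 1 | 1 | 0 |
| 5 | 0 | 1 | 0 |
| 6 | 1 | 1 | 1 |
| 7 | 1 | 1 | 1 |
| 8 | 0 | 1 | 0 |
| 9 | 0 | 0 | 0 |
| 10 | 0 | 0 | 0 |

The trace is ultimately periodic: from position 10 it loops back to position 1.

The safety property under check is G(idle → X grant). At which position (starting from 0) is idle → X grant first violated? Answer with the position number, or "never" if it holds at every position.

Check idle → X grant at each position in order: 0 ✓, 1 ✓, 2 ✓, 3 ✓.
At position 4 the labels are {ack, idle} and the next position 5 has {ack}, so idle → X grant is false there. This is the first violation.

4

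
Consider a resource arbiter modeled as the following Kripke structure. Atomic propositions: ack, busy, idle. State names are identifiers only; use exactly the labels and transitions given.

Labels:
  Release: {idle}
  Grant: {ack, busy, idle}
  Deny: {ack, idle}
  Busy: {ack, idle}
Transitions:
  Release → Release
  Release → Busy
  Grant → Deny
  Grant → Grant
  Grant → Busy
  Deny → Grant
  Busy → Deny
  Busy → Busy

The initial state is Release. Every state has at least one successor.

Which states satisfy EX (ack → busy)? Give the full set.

States satisfying ack → busy: {Release, Grant}.
States satisfying EX (ack → busy): {Release, Grant, Deny}.

{Release, Grant, Deny}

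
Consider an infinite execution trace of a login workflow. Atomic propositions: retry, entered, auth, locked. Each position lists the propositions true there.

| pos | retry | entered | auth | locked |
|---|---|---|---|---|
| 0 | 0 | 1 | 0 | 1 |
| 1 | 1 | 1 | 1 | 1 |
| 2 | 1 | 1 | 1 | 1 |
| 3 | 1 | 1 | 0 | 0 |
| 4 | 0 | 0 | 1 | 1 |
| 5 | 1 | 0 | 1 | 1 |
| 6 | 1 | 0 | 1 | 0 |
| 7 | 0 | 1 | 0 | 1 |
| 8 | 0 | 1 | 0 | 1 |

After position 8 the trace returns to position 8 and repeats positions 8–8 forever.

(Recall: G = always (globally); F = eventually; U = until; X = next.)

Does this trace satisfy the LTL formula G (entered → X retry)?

entered → X retry must hold at every position from 0 onward. It fails at position 3, so G (entered → X retry) is false.
Positions where entered holds: 0, 1, 2, 3, 7, 8.
Check X retry at each: 0→ok, 1→ok, 2→ok, 3→fails, 7→fails, 8→fails.

No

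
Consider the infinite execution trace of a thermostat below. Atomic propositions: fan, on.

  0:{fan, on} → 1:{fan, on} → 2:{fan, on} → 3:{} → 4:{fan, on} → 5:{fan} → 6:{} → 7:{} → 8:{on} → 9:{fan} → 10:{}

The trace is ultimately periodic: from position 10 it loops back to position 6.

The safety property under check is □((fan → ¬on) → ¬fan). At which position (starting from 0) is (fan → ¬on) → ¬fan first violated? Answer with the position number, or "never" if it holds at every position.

Check (fan → ¬on) → ¬fan at each position in order: 0 ✓, 1 ✓, 2 ✓, 3 ✓, 4 ✓.
At position 5 the labels are {fan}, so (fan → ¬on) → ¬fan is false there. This is the first violation.

5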